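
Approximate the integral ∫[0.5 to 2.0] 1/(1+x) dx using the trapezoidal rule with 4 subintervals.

f(x) = 1/(1+x)
a = 0.5, b = 2.0, n = 4
h = (b - a)/n = 0.375000

Trapezoidal rule: (h/2)[f(x₀) + 2f(x₁) + 2f(x₂) + ... + f(xₙ)]

x_0 = 0.5000, f(x_0) = 0.666667, coefficient = 1
x_1 = 0.8750, f(x_1) = 0.533333, coefficient = 2
x_2 = 1.2500, f(x_2) = 0.444444, coefficient = 2
x_3 = 1.6250, f(x_3) = 0.380952, coefficient = 2
x_4 = 2.0000, f(x_4) = 0.333333, coefficient = 1

I ≈ (0.375000/2) × 3.717460 = 0.697024
Exact value: 0.693147
Error: 0.003877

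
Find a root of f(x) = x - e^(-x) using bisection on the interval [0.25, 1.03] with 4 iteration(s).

f(x) = x - e^(-x)
Initial interval: [0.25, 1.03]

Iteration 1:
  c_1 = (0.250000 + 1.030000)/2 = 0.640000
  f(c_1) = f(0.640000) = 0.112708
  f(a) × f(c) < 0, new interval: [0.250000, 0.640000]
Iteration 2:
  c_2 = (0.250000 + 0.640000)/2 = 0.445000
  f(c_2) = f(0.445000) = -0.195824
  f(a) × f(c) ≥ 0, new interval: [0.445000, 0.640000]
Iteration 3:
  c_3 = (0.445000 + 0.640000)/2 = 0.542500
  f(c_3) = f(0.542500) = -0.038793
  f(a) × f(c) ≥ 0, new interval: [0.542500, 0.640000]
Iteration 4:
  c_4 = (0.542500 + 0.640000)/2 = 0.591250
  f(c_4) = f(0.591250) = 0.037615
  f(a) × f(c) < 0, new interval: [0.542500, 0.591250]

After 4 iteration(s), the approximation is c_4 = 0.591250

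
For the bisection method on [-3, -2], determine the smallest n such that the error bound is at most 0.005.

We need (b-a)/2^n ≤ 0.005
(-2 - (-3))/2^n ≤ 0.005
1/2^n ≤ 0.005
2^n ≥ 200
n ≥ log₂(200) = 7.64
n ≥ 8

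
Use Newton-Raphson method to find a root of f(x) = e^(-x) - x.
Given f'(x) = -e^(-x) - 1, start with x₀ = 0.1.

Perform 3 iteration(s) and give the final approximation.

f(x) = e^(-x) - x
f'(x) = -e^(-x) - 1
x₀ = 0.1

Newton-Raphson formula: x_{n+1} = x_n - f(x_n)/f'(x_n)

Iteration 1:
  f(0.100000) = 0.804837
  f'(0.100000) = -1.904837
  x_1 = 0.100000 - 0.804837/(-1.904837) = 0.522523
Iteration 2:
  f(0.522523) = 0.070500
  f'(0.522523) = -1.593023
  x_2 = 0.522523 - 0.070500/(-1.593023) = 0.566778
Iteration 3:
  f(0.566778) = 0.000572
  f'(0.566778) = -1.567350
  x_3 = 0.566778 - 0.000572/(-1.567350) = 0.567143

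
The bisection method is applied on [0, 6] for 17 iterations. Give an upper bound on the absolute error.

Bisection error bound: |error| ≤ (b-a)/2^n
|error| ≤ (6 - 0)/2^17 = 6/2^17
|error| ≤ 0.0000457764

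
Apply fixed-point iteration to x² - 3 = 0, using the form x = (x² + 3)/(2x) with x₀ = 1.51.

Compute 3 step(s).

Equation: x² - 3 = 0
Fixed-point form: x = (x² + 3)/(2x)
x₀ = 1.51

x_1 = g(1.510000) = 1.748377
x_2 = g(1.748377) = 1.732127
x_3 = g(1.732127) = 1.732051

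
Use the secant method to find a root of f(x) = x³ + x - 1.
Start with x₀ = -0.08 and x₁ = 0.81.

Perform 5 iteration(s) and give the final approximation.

f(x) = x³ + x - 1
x₀ = -0.08, x₁ = 0.81

Secant formula: x_{n+1} = x_n - f(x_n)(x_n - x_{n-1})/(f(x_n) - f(x_{n-1}))

Iteration 1:
  f(-0.080000) = -1.080512
  f(0.810000) = 0.341441
  x_2 = 0.810000 - 0.341441×(0.810000 - (-0.080000))/(0.341441 - (-1.080512))
       = 0.596292
Iteration 2:
  f(0.810000) = 0.341441
  f(0.596292) = -0.191688
  x_3 = 0.596292 - (-0.191688)×(0.596292 - 0.810000)/(-0.191688 - 0.341441)
       = 0.673131
Iteration 3:
  f(0.596292) = -0.191688
  f(0.673131) = -0.021869
  x_4 = 0.673131 - (-0.021869)×(0.673131 - 0.596292)/(-0.021869 - (-0.191688))
       = 0.683027
Iteration 4:
  f(0.673131) = -0.021869
  f(0.683027) = 0.001676
  x_5 = 0.683027 - 0.001676×(0.683027 - 0.673131)/(0.001676 - (-0.021869))
       = 0.682322
Iteration 5:
  f(0.683027) = 0.001676
  f(0.682322) = -0.000013
  x_6 = 0.682322 - (-0.000013)×(0.682322 - 0.683027)/(-0.000013 - 0.001676)
       = 0.682328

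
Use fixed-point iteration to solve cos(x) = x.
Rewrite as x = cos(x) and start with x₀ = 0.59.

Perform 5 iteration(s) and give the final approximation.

Equation: cos(x) = x
Fixed-point form: x = cos(x)
x₀ = 0.59

x_1 = g(0.590000) = 0.830941
x_2 = g(0.830941) = 0.674181
x_3 = g(0.674181) = 0.781218
x_4 = g(0.781218) = 0.710056
x_5 = g(0.710056) = 0.758325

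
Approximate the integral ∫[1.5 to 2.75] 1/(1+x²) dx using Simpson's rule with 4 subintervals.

f(x) = 1/(1+x²)
a = 1.5, b = 2.75, n = 4
h = (b - a)/n = 0.312500

Simpson's rule: (h/3)[f(x₀) + 4f(x₁) + 2f(x₂) + ... + f(xₙ)]

x_0 = 1.5000, f(x_0) = 0.307692, coefficient = 1
x_1 = 1.8125, f(x_1) = 0.233364, coefficient = 4
x_2 = 2.1250, f(x_2) = 0.181303, coefficient = 2
x_3 = 2.4375, f(x_3) = 0.144063, coefficient = 4
x_4 = 2.7500, f(x_4) = 0.116788, coefficient = 1

I ≈ (0.312500/3) × 2.296794 = 0.239249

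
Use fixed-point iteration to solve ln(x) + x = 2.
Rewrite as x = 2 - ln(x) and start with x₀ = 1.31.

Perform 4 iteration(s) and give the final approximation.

Equation: ln(x) + x = 2
Fixed-point form: x = 2 - ln(x)
x₀ = 1.31

x_1 = g(1.310000) = 1.729973
x_2 = g(1.729973) = 1.451894
x_3 = g(1.451894) = 1.627131
x_4 = g(1.627131) = 1.513182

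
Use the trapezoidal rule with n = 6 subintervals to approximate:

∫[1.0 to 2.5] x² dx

f(x) = x²
a = 1.0, b = 2.5, n = 6
h = (b - a)/n = 0.250000

Trapezoidal rule: (h/2)[f(x₀) + 2f(x₁) + 2f(x₂) + ... + f(xₙ)]

x_0 = 1.0000, f(x_0) = 1.000000, coefficient = 1
x_1 = 1.2500, f(x_1) = 1.562500, coefficient = 2
x_2 = 1.5000, f(x_2) = 2.250000, coefficient = 2
x_3 = 1.7500, f(x_3) = 3.062500, coefficient = 2
x_4 = 2.0000, f(x_4) = 4.000000, coefficient = 2
x_5 = 2.2500, f(x_5) = 5.062500, coefficient = 2
x_6 = 2.5000, f(x_6) = 6.250000, coefficient = 1

I ≈ (0.250000/2) × 39.125000 = 4.890625
Exact value: 4.875000
Error: 0.015625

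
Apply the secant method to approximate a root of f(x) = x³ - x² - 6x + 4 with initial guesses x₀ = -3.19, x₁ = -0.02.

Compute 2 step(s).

f(x) = x³ - x² - 6x + 4
x₀ = -3.19, x₁ = -0.02

Secant formula: x_{n+1} = x_n - f(x_n)(x_n - x_{n-1})/(f(x_n) - f(x_{n-1}))

Iteration 1:
  f(-3.190000) = -19.497859
  f(-0.020000) = 4.119592
  x_2 = -0.020000 - 4.119592×(-0.020000 - (-3.190000))/(4.119592 - (-19.497859))
       = -0.572943
Iteration 2:
  f(-0.020000) = 4.119592
  f(-0.572943) = 6.921318
  x_3 = -0.572943 - 6.921318×(-0.572943 - (-0.020000))/(6.921318 - 4.119592)
       = 0.793034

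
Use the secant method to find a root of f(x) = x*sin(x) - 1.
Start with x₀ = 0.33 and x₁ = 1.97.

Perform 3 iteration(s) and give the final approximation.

f(x) = x*sin(x) - 1
x₀ = 0.33, x₁ = 1.97

Secant formula: x_{n+1} = x_n - f(x_n)(x_n - x_{n-1})/(f(x_n) - f(x_{n-1}))

Iteration 1:
  f(0.330000) = -0.893066
  f(1.970000) = 0.815100
  x_2 = 1.970000 - 0.815100×(1.970000 - 0.330000)/(0.815100 - (-0.893066))
       = 1.187427
Iteration 2:
  f(1.970000) = 0.815100
  f(1.187427) = 0.101231
  x_3 = 1.187427 - 0.101231×(1.187427 - 1.970000)/(0.101231 - 0.815100)
       = 1.076453
Iteration 3:
  f(1.187427) = 0.101231
  f(1.076453) = -0.052419
  x_4 = 1.076453 - (-0.052419)×(1.076453 - 1.187427)/(-0.052419 - 0.101231)
       = 1.114313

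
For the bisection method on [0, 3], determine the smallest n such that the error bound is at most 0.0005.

We need (b-a)/2^n ≤ 0.0005
(3 - 0)/2^n ≤ 0.0005
3/2^n ≤ 0.0005
2^n ≥ 6000
n ≥ log₂(6000) = 12.55
n ≥ 13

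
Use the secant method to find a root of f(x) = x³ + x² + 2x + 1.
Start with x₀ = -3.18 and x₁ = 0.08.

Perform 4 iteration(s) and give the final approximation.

f(x) = x³ + x² + 2x + 1
x₀ = -3.18, x₁ = 0.08

Secant formula: x_{n+1} = x_n - f(x_n)(x_n - x_{n-1})/(f(x_n) - f(x_{n-1}))

Iteration 1:
  f(-3.180000) = -27.405032
  f(0.080000) = 1.166912
  x_2 = 0.080000 - 1.166912×(0.080000 - (-3.180000))/(1.166912 - (-27.405032))
       = -0.053142
Iteration 2:
  f(0.080000) = 1.166912
  f(-0.053142) = 0.896390
  x_3 = -0.053142 - 0.896390×(-0.053142 - 0.080000)/(0.896390 - 1.166912)
       = -0.494316
Iteration 3:
  f(-0.053142) = 0.896390
  f(-0.494316) = 0.134932
  x_4 = -0.494316 - 0.134932×(-0.494316 - (-0.053142))/(0.134932 - 0.896390)
       = -0.572492
Iteration 4:
  f(-0.494316) = 0.134932
  f(-0.572492) = -0.004870
  x_5 = -0.572492 - (-0.004870)×(-0.572492 - (-0.494316))/(-0.004870 - 0.134932)
       = -0.569769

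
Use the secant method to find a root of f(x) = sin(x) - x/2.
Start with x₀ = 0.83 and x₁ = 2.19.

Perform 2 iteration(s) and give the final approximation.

f(x) = sin(x) - x/2
x₀ = 0.83, x₁ = 2.19

Secant formula: x_{n+1} = x_n - f(x_n)(x_n - x_{n-1})/(f(x_n) - f(x_{n-1}))

Iteration 1:
  f(0.830000) = 0.322931
  f(2.190000) = -0.280659
  x_2 = 2.190000 - (-0.280659)×(2.190000 - 0.830000)/(-0.280659 - 0.322931)
       = 1.557624
Iteration 2:
  f(2.190000) = -0.280659
  f(1.557624) = 0.221101
  x_3 = 1.557624 - 0.221101×(1.557624 - 2.190000)/(0.221101 - (-0.280659))
       = 1.836281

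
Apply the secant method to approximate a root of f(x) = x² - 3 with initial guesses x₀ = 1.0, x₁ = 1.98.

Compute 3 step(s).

f(x) = x² - 3
x₀ = 1.0, x₁ = 1.98

Secant formula: x_{n+1} = x_n - f(x_n)(x_n - x_{n-1})/(f(x_n) - f(x_{n-1}))

Iteration 1:
  f(1.000000) = -2.000000
  f(1.980000) = 0.920400
  x_2 = 1.980000 - 0.920400×(1.980000 - 1.000000)/(0.920400 - (-2.000000))
       = 1.671141
Iteration 2:
  f(1.980000) = 0.920400
  f(1.671141) = -0.207288
  x_3 = 1.671141 - (-0.207288)×(1.671141 - 1.980000)/(-0.207288 - 0.920400)
       = 1.727914
Iteration 3:
  f(1.671141) = -0.207288
  f(1.727914) = -0.014312
  x_4 = 1.727914 - (-0.014312)×(1.727914 - 1.671141)/(-0.014312 - (-0.207288))
       = 1.732125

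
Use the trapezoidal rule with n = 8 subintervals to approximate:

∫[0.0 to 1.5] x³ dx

f(x) = x³
a = 0.0, b = 1.5, n = 8
h = (b - a)/n = 0.187500

Trapezoidal rule: (h/2)[f(x₀) + 2f(x₁) + 2f(x₂) + ... + f(xₙ)]

x_0 = 0.0000, f(x_0) = 0.000000, coefficient = 1
x_1 = 0.1875, f(x_1) = 0.006592, coefficient = 2
x_2 = 0.3750, f(x_2) = 0.052734, coefficient = 2
x_3 = 0.5625, f(x_3) = 0.177979, coefficient = 2
x_4 = 0.7500, f(x_4) = 0.421875, coefficient = 2
x_5 = 0.9375, f(x_5) = 0.823975, coefficient = 2
x_6 = 1.1250, f(x_6) = 1.423828, coefficient = 2
x_7 = 1.3125, f(x_7) = 2.260986, coefficient = 2
x_8 = 1.5000, f(x_8) = 3.375000, coefficient = 1

I ≈ (0.187500/2) × 13.710938 = 1.285400
Exact value: 1.265625
Error: 0.019775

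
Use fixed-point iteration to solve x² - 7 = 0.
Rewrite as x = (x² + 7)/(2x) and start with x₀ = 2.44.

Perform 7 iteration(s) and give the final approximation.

Equation: x² - 7 = 0
Fixed-point form: x = (x² + 7)/(2x)
x₀ = 2.44

x_1 = g(2.440000) = 2.654426
x_2 = g(2.654426) = 2.645765
x_3 = g(2.645765) = 2.645751
x_4 = g(2.645751) = 2.645751
x_5 = g(2.645751) = 2.645751
x_6 = g(2.645751) = 2.645751
x_7 = g(2.645751) = 2.645751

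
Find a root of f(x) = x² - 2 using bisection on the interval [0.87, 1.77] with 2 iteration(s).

f(x) = x² - 2
Initial interval: [0.87, 1.77]

Iteration 1:
  c_1 = (0.870000 + 1.770000)/2 = 1.320000
  f(c_1) = f(1.320000) = -0.257600
  f(a) × f(c) ≥ 0, new interval: [1.320000, 1.770000]
Iteration 2:
  c_2 = (1.320000 + 1.770000)/2 = 1.545000
  f(c_2) = f(1.545000) = 0.387025
  f(a) × f(c) < 0, new interval: [1.320000, 1.545000]

After 2 iteration(s), the approximation is c_2 = 1.545000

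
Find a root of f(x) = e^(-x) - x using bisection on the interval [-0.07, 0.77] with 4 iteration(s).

f(x) = e^(-x) - x
Initial interval: [-0.07, 0.77]

Iteration 1:
  c_1 = (-0.070000 + 0.770000)/2 = 0.350000
  f(c_1) = f(0.350000) = 0.354688
  f(a) × f(c) ≥ 0, new interval: [0.350000, 0.770000]
Iteration 2:
  c_2 = (0.350000 + 0.770000)/2 = 0.560000
  f(c_2) = f(0.560000) = 0.011209
  f(a) × f(c) ≥ 0, new interval: [0.560000, 0.770000]
Iteration 3:
  c_3 = (0.560000 + 0.770000)/2 = 0.665000
  f(c_3) = f(0.665000) = -0.150726
  f(a) × f(c) < 0, new interval: [0.560000, 0.665000]
Iteration 4:
  c_4 = (0.560000 + 0.665000)/2 = 0.612500
  f(c_4) = f(0.612500) = -0.070506
  f(a) × f(c) < 0, new interval: [0.560000, 0.612500]

After 4 iteration(s), the approximation is c_4 = 0.612500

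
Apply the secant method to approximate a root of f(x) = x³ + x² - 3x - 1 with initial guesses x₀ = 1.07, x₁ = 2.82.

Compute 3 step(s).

f(x) = x³ + x² - 3x - 1
x₀ = 1.07, x₁ = 2.82

Secant formula: x_{n+1} = x_n - f(x_n)(x_n - x_{n-1})/(f(x_n) - f(x_{n-1}))

Iteration 1:
  f(1.070000) = -1.840057
  f(2.820000) = 20.918168
  x_2 = 2.820000 - 20.918168×(2.820000 - 1.070000)/(20.918168 - (-1.840057))
       = 1.211492
Iteration 2:
  f(2.820000) = 20.918168
  f(1.211492) = -1.388642
  x_3 = 1.211492 - (-1.388642)×(1.211492 - 2.820000)/(-1.388642 - 20.918168)
       = 1.311624
Iteration 3:
  f(1.211492) = -1.388642
  f(1.311624) = -0.958050
  x_4 = 1.311624 - (-0.958050)×(1.311624 - 1.211492)/(-0.958050 - (-1.388642))
       = 1.534416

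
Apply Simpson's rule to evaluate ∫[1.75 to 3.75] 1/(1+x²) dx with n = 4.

f(x) = 1/(1+x²)
a = 1.75, b = 3.75, n = 4
h = (b - a)/n = 0.500000

Simpson's rule: (h/3)[f(x₀) + 4f(x₁) + 2f(x₂) + ... + f(xₙ)]

x_0 = 1.7500, f(x_0) = 0.246154, coefficient = 1
x_1 = 2.2500, f(x_1) = 0.164948, coefficient = 4
x_2 = 2.7500, f(x_2) = 0.116788, coefficient = 2
x_3 = 3.2500, f(x_3) = 0.086486, coefficient = 4
x_4 = 3.7500, f(x_4) = 0.066390, coefficient = 1

I ≈ (0.500000/3) × 1.551860 = 0.258643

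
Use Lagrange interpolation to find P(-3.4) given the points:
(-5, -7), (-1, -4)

Lagrange interpolation formula:
P(x) = Σ yᵢ × Lᵢ(x)
where Lᵢ(x) = Π_{j≠i} (x - xⱼ)/(xᵢ - xⱼ)

L_0(-3.4) = (-3.4 - (-1))/(-5 - (-1)) = 0.600000
L_1(-3.4) = (-3.4 - (-5))/(-1 - (-5)) = 0.400000

P(-3.4) = (-7)×L_0(-3.4) + (-4)×L_1(-3.4)
P(-3.4) = -5.800000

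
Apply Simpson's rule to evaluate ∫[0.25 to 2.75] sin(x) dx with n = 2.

f(x) = sin(x)
a = 0.25, b = 2.75, n = 2
h = (b - a)/n = 1.250000

Simpson's rule: (h/3)[f(x₀) + 4f(x₁) + 2f(x₂) + ... + f(xₙ)]

x_0 = 0.2500, f(x_0) = 0.247404, coefficient = 1
x_1 = 1.5000, f(x_1) = 0.997495, coefficient = 4
x_2 = 2.7500, f(x_2) = 0.381661, coefficient = 1

I ≈ (1.250000/3) × 4.619045 = 1.924602
Exact value: 1.893215
Error: 0.031387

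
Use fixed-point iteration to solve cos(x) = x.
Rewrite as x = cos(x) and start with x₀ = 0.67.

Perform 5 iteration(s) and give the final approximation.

Equation: cos(x) = x
Fixed-point form: x = cos(x)
x₀ = 0.67

x_1 = g(0.670000) = 0.783822
x_2 = g(0.783822) = 0.708221
x_3 = g(0.708221) = 0.759521
x_4 = g(0.759521) = 0.725166
x_5 = g(0.725166) = 0.748389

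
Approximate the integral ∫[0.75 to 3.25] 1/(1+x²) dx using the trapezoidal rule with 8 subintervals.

f(x) = 1/(1+x²)
a = 0.75, b = 3.25, n = 8
h = (b - a)/n = 0.312500

Trapezoidal rule: (h/2)[f(x₀) + 2f(x₁) + 2f(x₂) + ... + f(xₙ)]

x_0 = 0.7500, f(x_0) = 0.640000, coefficient = 1
x_1 = 1.0625, f(x_1) = 0.469725, coefficient = 2
x_2 = 1.3750, f(x_2) = 0.345946, coefficient = 2
x_3 = 1.6875, f(x_3) = 0.259898, coefficient = 2
x_4 = 2.0000, f(x_4) = 0.200000, coefficient = 2
x_5 = 2.3125, f(x_5) = 0.157538, coefficient = 2
x_6 = 2.6250, f(x_6) = 0.126733, coefficient = 2
x_7 = 2.9375, f(x_7) = 0.103854, coefficient = 2
x_8 = 3.2500, f(x_8) = 0.086486, coefficient = 1

I ≈ (0.312500/2) × 4.053875 = 0.633418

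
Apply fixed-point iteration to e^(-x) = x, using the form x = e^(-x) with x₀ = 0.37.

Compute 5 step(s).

Equation: e^(-x) = x
Fixed-point form: x = e^(-x)
x₀ = 0.37

x_1 = g(0.370000) = 0.690734
x_2 = g(0.690734) = 0.501208
x_3 = g(0.501208) = 0.605798
x_4 = g(0.605798) = 0.545639
x_5 = g(0.545639) = 0.579472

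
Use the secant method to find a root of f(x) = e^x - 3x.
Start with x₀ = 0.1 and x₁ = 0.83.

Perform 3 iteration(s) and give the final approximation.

f(x) = e^x - 3x
x₀ = 0.1, x₁ = 0.83

Secant formula: x_{n+1} = x_n - f(x_n)(x_n - x_{n-1})/(f(x_n) - f(x_{n-1}))

Iteration 1:
  f(0.100000) = 0.805171
  f(0.830000) = -0.196681
  x_2 = 0.830000 - (-0.196681)×(0.830000 - 0.100000)/(-0.196681 - 0.805171)
       = 0.686688
Iteration 2:
  f(0.830000) = -0.196681
  f(0.686688) = -0.072941
  x_3 = 0.686688 - (-0.072941)×(0.686688 - 0.830000)/(-0.072941 - (-0.196681))
       = 0.602211
Iteration 3:
  f(0.686688) = -0.072941
  f(0.602211) = 0.019520
  x_4 = 0.602211 - 0.019520×(0.602211 - 0.686688)/(0.019520 - (-0.072941))
       = 0.620045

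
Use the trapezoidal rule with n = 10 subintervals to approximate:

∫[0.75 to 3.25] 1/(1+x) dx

f(x) = 1/(1+x)
a = 0.75, b = 3.25, n = 10
h = (b - a)/n = 0.250000

Trapezoidal rule: (h/2)[f(x₀) + 2f(x₁) + 2f(x₂) + ... + f(xₙ)]

x_0 = 0.7500, f(x_0) = 0.571429, coefficient = 1
x_1 = 1.0000, f(x_1) = 0.500000, coefficient = 2
x_2 = 1.2500, f(x_2) = 0.444444, coefficient = 2
x_3 = 1.5000, f(x_3) = 0.400000, coefficient = 2
x_4 = 1.7500, f(x_4) = 0.363636, coefficient = 2
x_5 = 2.0000, f(x_5) = 0.333333, coefficient = 2
x_6 = 2.2500, f(x_6) = 0.307692, coefficient = 2
x_7 = 2.5000, f(x_7) = 0.285714, coefficient = 2
x_8 = 2.7500, f(x_8) = 0.266667, coefficient = 2
x_9 = 3.0000, f(x_9) = 0.250000, coefficient = 2
x_10 = 3.2500, f(x_10) = 0.235294, coefficient = 1

I ≈ (0.250000/2) × 7.109697 = 0.888712
Exact value: 0.887303
Error: 0.001409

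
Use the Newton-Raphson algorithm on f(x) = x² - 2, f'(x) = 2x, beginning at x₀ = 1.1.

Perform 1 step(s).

f(x) = x² - 2
f'(x) = 2x
x₀ = 1.1

Newton-Raphson formula: x_{n+1} = x_n - f(x_n)/f'(x_n)

Iteration 1:
  f(1.100000) = -0.790000
  f'(1.100000) = 2.200000
  x_1 = 1.100000 - (-0.790000)/2.200000 = 1.459091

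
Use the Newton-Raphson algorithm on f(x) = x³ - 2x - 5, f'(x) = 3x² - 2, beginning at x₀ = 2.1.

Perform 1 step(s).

f(x) = x³ - 2x - 5
f'(x) = 3x² - 2
x₀ = 2.1

Newton-Raphson formula: x_{n+1} = x_n - f(x_n)/f'(x_n)

Iteration 1:
  f(2.100000) = 0.061000
  f'(2.100000) = 11.230000
  x_1 = 2.100000 - 0.061000/11.230000 = 2.094568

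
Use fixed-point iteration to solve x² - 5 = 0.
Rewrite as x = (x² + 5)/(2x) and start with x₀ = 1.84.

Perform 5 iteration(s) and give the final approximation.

Equation: x² - 5 = 0
Fixed-point form: x = (x² + 5)/(2x)
x₀ = 1.84

x_1 = g(1.840000) = 2.278696
x_2 = g(2.278696) = 2.236467
x_3 = g(2.236467) = 2.236068
x_4 = g(2.236068) = 2.236068
x_5 = g(2.236068) = 2.236068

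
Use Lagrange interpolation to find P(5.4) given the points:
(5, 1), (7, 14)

Lagrange interpolation formula:
P(x) = Σ yᵢ × Lᵢ(x)
where Lᵢ(x) = Π_{j≠i} (x - xⱼ)/(xᵢ - xⱼ)

L_0(5.4) = (5.4 - 7)/(5 - 7) = 0.800000
L_1(5.4) = (5.4 - 5)/(7 - 5) = 0.200000

P(5.4) = 1×L_0(5.4) + 14×L_1(5.4)
P(5.4) = 3.600000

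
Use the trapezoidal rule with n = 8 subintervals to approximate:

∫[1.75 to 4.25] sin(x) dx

f(x) = sin(x)
a = 1.75, b = 4.25, n = 8
h = (b - a)/n = 0.312500

Trapezoidal rule: (h/2)[f(x₀) + 2f(x₁) + 2f(x₂) + ... + f(xₙ)]

x_0 = 1.7500, f(x_0) = 0.983986, coefficient = 1
x_1 = 2.0625, f(x_1) = 0.881530, coefficient = 2
x_2 = 2.3750, f(x_2) = 0.693685, coefficient = 2
x_3 = 2.6875, f(x_3) = 0.438647, coefficient = 2
x_4 = 3.0000, f(x_4) = 0.141120, coefficient = 2
x_5 = 3.3125, f(x_5) = -0.170077, coefficient = 2
x_6 = 3.6250, f(x_6) = -0.464799, coefficient = 2
x_7 = 3.9375, f(x_7) = -0.714499, coefficient = 2
x_8 = 4.2500, f(x_8) = -0.894989, coefficient = 1

I ≈ (0.312500/2) × 1.700212 = 0.265658
Exact value: 0.267841
Error: 0.002183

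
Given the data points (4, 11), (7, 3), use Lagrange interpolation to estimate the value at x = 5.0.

Lagrange interpolation formula:
P(x) = Σ yᵢ × Lᵢ(x)
where Lᵢ(x) = Π_{j≠i} (x - xⱼ)/(xᵢ - xⱼ)

L_0(5.0) = (5.0 - 7)/(4 - 7) = 0.666667
L_1(5.0) = (5.0 - 4)/(7 - 4) = 0.333333

P(5.0) = 11×L_0(5.0) + 3×L_1(5.0)
P(5.0) = 8.333333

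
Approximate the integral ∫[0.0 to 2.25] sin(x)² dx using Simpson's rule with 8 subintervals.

f(x) = sin(x)²
a = 0.0, b = 2.25, n = 8
h = (b - a)/n = 0.281250

Simpson's rule: (h/3)[f(x₀) + 4f(x₁) + 2f(x₂) + ... + f(xₙ)]

x_0 = 0.0000, f(x_0) = 0.000000, coefficient = 1
x_1 = 0.2812, f(x_1) = 0.077038, coefficient = 4
x_2 = 0.5625, f(x_2) = 0.284412, coefficient = 2
x_3 = 0.8438, f(x_3) = 0.558219, coefficient = 4
x_4 = 1.1250, f(x_4) = 0.814087, coefficient = 2
x_5 = 1.4062, f(x_5) = 0.973168, coefficient = 4
x_6 = 1.6875, f(x_6) = 0.986442, coefficient = 2
x_7 = 1.9688, f(x_7) = 0.849818, coefficient = 4
x_8 = 2.2500, f(x_8) = 0.605398, coefficient = 1

I ≈ (0.281250/3) × 14.608253 = 1.369524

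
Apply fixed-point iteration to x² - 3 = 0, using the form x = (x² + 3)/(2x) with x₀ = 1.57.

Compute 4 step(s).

Equation: x² - 3 = 0
Fixed-point form: x = (x² + 3)/(2x)
x₀ = 1.57

x_1 = g(1.570000) = 1.740414
x_2 = g(1.740414) = 1.732071
x_3 = g(1.732071) = 1.732051
x_4 = g(1.732051) = 1.732051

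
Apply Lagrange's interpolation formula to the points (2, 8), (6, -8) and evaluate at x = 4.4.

Lagrange interpolation formula:
P(x) = Σ yᵢ × Lᵢ(x)
where Lᵢ(x) = Π_{j≠i} (x - xⱼ)/(xᵢ - xⱼ)

L_0(4.4) = (4.4 - 6)/(2 - 6) = 0.400000
L_1(4.4) = (4.4 - 2)/(6 - 2) = 0.600000

P(4.4) = 8×L_0(4.4) + (-8)×L_1(4.4)
P(4.4) = -1.600000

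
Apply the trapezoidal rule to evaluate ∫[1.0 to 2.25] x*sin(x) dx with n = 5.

f(x) = x*sin(x)
a = 1.0, b = 2.25, n = 5
h = (b - a)/n = 0.250000

Trapezoidal rule: (h/2)[f(x₀) + 2f(x₁) + 2f(x₂) + ... + f(xₙ)]

x_0 = 1.0000, f(x_0) = 0.841471, coefficient = 1
x_1 = 1.2500, f(x_1) = 1.186231, coefficient = 2
x_2 = 1.5000, f(x_2) = 1.496242, coefficient = 2
x_3 = 1.7500, f(x_3) = 1.721975, coefficient = 2
x_4 = 2.0000, f(x_4) = 1.818595, coefficient = 2
x_5 = 2.2500, f(x_5) = 1.750665, coefficient = 1

I ≈ (0.250000/2) × 15.038223 = 1.879778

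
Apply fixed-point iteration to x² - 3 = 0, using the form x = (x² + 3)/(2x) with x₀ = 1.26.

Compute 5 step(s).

Equation: x² - 3 = 0
Fixed-point form: x = (x² + 3)/(2x)
x₀ = 1.26

x_1 = g(1.260000) = 1.820476
x_2 = g(1.820476) = 1.734198
x_3 = g(1.734198) = 1.732052
x_4 = g(1.732052) = 1.732051
x_5 = g(1.732051) = 1.732051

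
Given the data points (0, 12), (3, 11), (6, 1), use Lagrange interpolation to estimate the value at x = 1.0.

Lagrange interpolation formula:
P(x) = Σ yᵢ × Lᵢ(x)
where Lᵢ(x) = Π_{j≠i} (x - xⱼ)/(xᵢ - xⱼ)

L_0(1.0) = (1.0 - 3)/(0 - 3) × (1.0 - 6)/(0 - 6) = 0.555556
L_1(1.0) = (1.0 - 0)/(3 - 0) × (1.0 - 6)/(3 - 6) = 0.555556
L_2(1.0) = (1.0 - 0)/(6 - 0) × (1.0 - 3)/(6 - 3) = -0.111111

P(1.0) = 12×L_0(1.0) + 11×L_1(1.0) + 1×L_2(1.0)
P(1.0) = 12.666667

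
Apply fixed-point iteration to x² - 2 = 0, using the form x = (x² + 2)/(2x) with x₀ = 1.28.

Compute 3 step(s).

Equation: x² - 2 = 0
Fixed-point form: x = (x² + 2)/(2x)
x₀ = 1.28

x_1 = g(1.280000) = 1.421250
x_2 = g(1.421250) = 1.414231
x_3 = g(1.414231) = 1.414214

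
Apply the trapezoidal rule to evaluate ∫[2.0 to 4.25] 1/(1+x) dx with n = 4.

f(x) = 1/(1+x)
a = 2.0, b = 4.25, n = 4
h = (b - a)/n = 0.562500

Trapezoidal rule: (h/2)[f(x₀) + 2f(x₁) + 2f(x₂) + ... + f(xₙ)]

x_0 = 2.0000, f(x_0) = 0.333333, coefficient = 1
x_1 = 2.5625, f(x_1) = 0.280702, coefficient = 2
x_2 = 3.1250, f(x_2) = 0.242424, coefficient = 2
x_3 = 3.6875, f(x_3) = 0.213333, coefficient = 2
x_4 = 4.2500, f(x_4) = 0.190476, coefficient = 1

I ≈ (0.562500/2) × 1.996728 = 0.561580
Exact value: 0.559616
Error: 0.001964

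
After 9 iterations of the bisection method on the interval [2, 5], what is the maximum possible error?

Bisection error bound: |error| ≤ (b-a)/2^n
|error| ≤ (5 - 2)/2^9 = 3/2^9
|error| ≤ 0.0058593750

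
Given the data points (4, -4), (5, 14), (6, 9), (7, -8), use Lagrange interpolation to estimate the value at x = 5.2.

Lagrange interpolation formula:
P(x) = Σ yᵢ × Lᵢ(x)
where Lᵢ(x) = Π_{j≠i} (x - xⱼ)/(xᵢ - xⱼ)

L_0(5.2) = (5.2 - 5)/(4 - 5) × (5.2 - 6)/(4 - 6) × (5.2 - 7)/(4 - 7) = -0.048000
L_1(5.2) = (5.2 - 4)/(5 - 4) × (5.2 - 6)/(5 - 6) × (5.2 - 7)/(5 - 7) = 0.864000
L_2(5.2) = (5.2 - 4)/(6 - 4) × (5.2 - 5)/(6 - 5) × (5.2 - 7)/(6 - 7) = 0.216000
L_3(5.2) = (5.2 - 4)/(7 - 4) × (5.2 - 5)/(7 - 5) × (5.2 - 6)/(7 - 6) = -0.032000

P(5.2) = (-4)×L_0(5.2) + 14×L_1(5.2) + 9×L_2(5.2) + (-8)×L_3(5.2)
P(5.2) = 14.488000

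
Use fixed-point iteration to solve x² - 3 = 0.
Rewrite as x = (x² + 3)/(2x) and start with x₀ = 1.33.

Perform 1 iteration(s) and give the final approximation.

Equation: x² - 3 = 0
Fixed-point form: x = (x² + 3)/(2x)
x₀ = 1.33

x_1 = g(1.330000) = 1.792820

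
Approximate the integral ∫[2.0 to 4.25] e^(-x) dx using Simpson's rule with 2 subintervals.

f(x) = e^(-x)
a = 2.0, b = 4.25, n = 2
h = (b - a)/n = 1.125000

Simpson's rule: (h/3)[f(x₀) + 4f(x₁) + 2f(x₂) + ... + f(xₙ)]

x_0 = 2.0000, f(x_0) = 0.135335, coefficient = 1
x_1 = 3.1250, f(x_1) = 0.043937, coefficient = 4
x_2 = 4.2500, f(x_2) = 0.014264, coefficient = 1

I ≈ (1.125000/3) × 0.325347 = 0.122005
Exact value: 0.121071
Error: 0.000934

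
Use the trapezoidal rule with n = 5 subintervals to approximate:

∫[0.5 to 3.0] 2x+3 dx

f(x) = 2x+3
a = 0.5, b = 3.0, n = 5
h = (b - a)/n = 0.500000

Trapezoidal rule: (h/2)[f(x₀) + 2f(x₁) + 2f(x₂) + ... + f(xₙ)]

x_0 = 0.5000, f(x_0) = 4.000000, coefficient = 1
x_1 = 1.0000, f(x_1) = 5.000000, coefficient = 2
x_2 = 1.5000, f(x_2) = 6.000000, coefficient = 2
x_3 = 2.0000, f(x_3) = 7.000000, coefficient = 2
x_4 = 2.5000, f(x_4) = 8.000000, coefficient = 2
x_5 = 3.0000, f(x_5) = 9.000000, coefficient = 1

I ≈ (0.500000/2) × 65.000000 = 16.250000
Exact value: 16.250000
Error: 0.000000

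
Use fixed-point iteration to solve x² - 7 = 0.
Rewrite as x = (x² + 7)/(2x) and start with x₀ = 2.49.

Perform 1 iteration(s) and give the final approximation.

Equation: x² - 7 = 0
Fixed-point form: x = (x² + 7)/(2x)
x₀ = 2.49

x_1 = g(2.490000) = 2.650622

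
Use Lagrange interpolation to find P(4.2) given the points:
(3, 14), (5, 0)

Lagrange interpolation formula:
P(x) = Σ yᵢ × Lᵢ(x)
where Lᵢ(x) = Π_{j≠i} (x - xⱼ)/(xᵢ - xⱼ)

L_0(4.2) = (4.2 - 5)/(3 - 5) = 0.400000
L_1(4.2) = (4.2 - 3)/(5 - 3) = 0.600000

P(4.2) = 14×L_0(4.2) + 0×L_1(4.2)
P(4.2) = 5.600000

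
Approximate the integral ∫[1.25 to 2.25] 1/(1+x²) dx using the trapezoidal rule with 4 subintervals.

f(x) = 1/(1+x²)
a = 1.25, b = 2.25, n = 4
h = (b - a)/n = 0.250000

Trapezoidal rule: (h/2)[f(x₀) + 2f(x₁) + 2f(x₂) + ... + f(xₙ)]

x_0 = 1.2500, f(x_0) = 0.390244, coefficient = 1
x_1 = 1.5000, f(x_1) = 0.307692, coefficient = 2
x_2 = 1.7500, f(x_2) = 0.246154, coefficient = 2
x_3 = 2.0000, f(x_3) = 0.200000, coefficient = 2
x_4 = 2.2500, f(x_4) = 0.164948, coefficient = 1

I ≈ (0.250000/2) × 2.062885 = 0.257861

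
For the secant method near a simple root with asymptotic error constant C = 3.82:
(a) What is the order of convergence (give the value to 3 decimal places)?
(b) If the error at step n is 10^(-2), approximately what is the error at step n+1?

(a) Secant method has superlinear convergence with order φ = (1+√5)/2 ≈ 1.618.
    This means |e_{n+1}| ≈ C|e_n|^1.618.

(b) With |e_n| = 10^(-2) and C = 3.82:
    |e_{n+1}| ≈ 3.82 × (10^(-2))^1.618 = 3.82 × 10^(-3.24)

(a) ≈ 1.618 (golden ratio); (b) |e_{n+1}| ≈ 2.218e-03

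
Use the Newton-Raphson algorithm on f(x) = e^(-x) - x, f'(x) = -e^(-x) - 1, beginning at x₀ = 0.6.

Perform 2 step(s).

f(x) = e^(-x) - x
f'(x) = -e^(-x) - 1
x₀ = 0.6

Newton-Raphson formula: x_{n+1} = x_n - f(x_n)/f'(x_n)

Iteration 1:
  f(0.600000) = -0.051188
  f'(0.600000) = -1.548812
  x_1 = 0.600000 - (-0.051188)/(-1.548812) = 0.566950
Iteration 2:
  f(0.566950) = 0.000303
  f'(0.566950) = -1.567253
  x_2 = 0.566950 - 0.000303/(-1.567253) = 0.567143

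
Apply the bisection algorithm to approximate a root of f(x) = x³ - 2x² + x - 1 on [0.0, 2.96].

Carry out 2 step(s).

f(x) = x³ - 2x² + x - 1
Initial interval: [0.0, 2.96]

Iteration 1:
  c_1 = (0.000000 + 2.960000)/2 = 1.480000
  f(c_1) = f(1.480000) = -0.659008
  f(a) × f(c) ≥ 0, new interval: [1.480000, 2.960000]
Iteration 2:
  c_2 = (1.480000 + 2.960000)/2 = 2.220000
  f(c_2) = f(2.220000) = 2.304248
  f(a) × f(c) < 0, new interval: [1.480000, 2.220000]

After 2 iteration(s), the approximation is c_2 = 2.220000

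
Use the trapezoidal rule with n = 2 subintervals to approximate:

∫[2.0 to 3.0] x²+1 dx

f(x) = x²+1
a = 2.0, b = 3.0, n = 2
h = (b - a)/n = 0.500000

Trapezoidal rule: (h/2)[f(x₀) + 2f(x₁) + 2f(x₂) + ... + f(xₙ)]

x_0 = 2.0000, f(x_0) = 5.000000, coefficient = 1
x_1 = 2.5000, f(x_1) = 7.250000, coefficient = 2
x_2 = 3.0000, f(x_2) = 10.000000, coefficient = 1

I ≈ (0.500000/2) × 29.500000 = 7.375000
Exact value: 7.333333
Error: 0.041667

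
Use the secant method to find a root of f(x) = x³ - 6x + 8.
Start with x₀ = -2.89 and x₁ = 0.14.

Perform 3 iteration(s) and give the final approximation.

f(x) = x³ - 6x + 8
x₀ = -2.89, x₁ = 0.14

Secant formula: x_{n+1} = x_n - f(x_n)(x_n - x_{n-1})/(f(x_n) - f(x_{n-1}))

Iteration 1:
  f(-2.890000) = 1.202431
  f(0.140000) = 7.162744
  x_2 = 0.140000 - 7.162744×(0.140000 - (-2.890000))/(7.162744 - 1.202431)
       = -3.501271
Iteration 2:
  f(0.140000) = 7.162744
  f(-3.501271) = -13.914097
  x_3 = -3.501271 - (-13.914097)×(-3.501271 - 0.140000)/(-13.914097 - 7.162744)
       = -1.097448
Iteration 3:
  f(-3.501271) = -13.914097
  f(-1.097448) = 13.262930
  x_4 = -1.097448 - 13.262930×(-1.097448 - (-3.501271))/(13.262930 - (-13.914097))
       = -2.270561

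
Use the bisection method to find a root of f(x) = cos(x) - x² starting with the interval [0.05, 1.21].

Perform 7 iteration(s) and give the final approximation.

f(x) = cos(x) - x²
Initial interval: [0.05, 1.21]

Iteration 1:
  c_1 = (0.050000 + 1.210000)/2 = 0.630000
  f(c_1) = f(0.630000) = 0.411128
  f(a) × f(c) ≥ 0, new interval: [0.630000, 1.210000]
Iteration 2:
  c_2 = (0.630000 + 1.210000)/2 = 0.920000
  f(c_2) = f(0.920000) = -0.240580
  f(a) × f(c) < 0, new interval: [0.630000, 0.920000]
Iteration 3:
  c_3 = (0.630000 + 0.920000)/2 = 0.775000
  f(c_3) = f(0.775000) = 0.113796
  f(a) × f(c) ≥ 0, new interval: [0.775000, 0.920000]
Iteration 4:
  c_4 = (0.775000 + 0.920000)/2 = 0.847500
  f(c_4) = f(0.847500) = -0.056397
  f(a) × f(c) < 0, new interval: [0.775000, 0.847500]
Iteration 5:
  c_5 = (0.775000 + 0.847500)/2 = 0.811250
  f(c_5) = f(0.811250) = 0.030466
  f(a) × f(c) ≥ 0, new interval: [0.811250, 0.847500]
Iteration 6:
  c_6 = (0.811250 + 0.847500)/2 = 0.829375
  f(c_6) = f(0.829375) = -0.012526
  f(a) × f(c) < 0, new interval: [0.811250, 0.829375]
Iteration 7:
  c_7 = (0.811250 + 0.829375)/2 = 0.820312
  f(c_7) = f(0.820312) = 0.009080
  f(a) × f(c) ≥ 0, new interval: [0.820312, 0.829375]

After 7 iteration(s), the approximation is c_7 = 0.820312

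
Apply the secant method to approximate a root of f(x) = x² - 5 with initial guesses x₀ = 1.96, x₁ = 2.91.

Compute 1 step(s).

f(x) = x² - 5
x₀ = 1.96, x₁ = 2.91

Secant formula: x_{n+1} = x_n - f(x_n)(x_n - x_{n-1})/(f(x_n) - f(x_{n-1}))

Iteration 1:
  f(1.960000) = -1.158400
  f(2.910000) = 3.468100
  x_2 = 2.910000 - 3.468100×(2.910000 - 1.960000)/(3.468100 - (-1.158400))
       = 2.197864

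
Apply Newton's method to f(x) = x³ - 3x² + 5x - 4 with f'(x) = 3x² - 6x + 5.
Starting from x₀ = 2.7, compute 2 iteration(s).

f(x) = x³ - 3x² + 5x - 4
f'(x) = 3x² - 6x + 5
x₀ = 2.7

Newton-Raphson formula: x_{n+1} = x_n - f(x_n)/f'(x_n)

Iteration 1:
  f(2.700000) = 7.313000
  f'(2.700000) = 10.670000
  x_1 = 2.700000 - 7.313000/10.670000 = 2.014620
Iteration 2:
  f(2.014620) = 2.073747
  f'(2.014620) = 5.088364
  x_2 = 2.014620 - 2.073747/5.088364 = 1.607074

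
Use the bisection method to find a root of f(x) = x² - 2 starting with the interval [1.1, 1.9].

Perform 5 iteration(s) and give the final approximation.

f(x) = x² - 2
Initial interval: [1.1, 1.9]

Iteration 1:
  c_1 = (1.100000 + 1.900000)/2 = 1.500000
  f(c_1) = f(1.500000) = 0.250000
  f(a) × f(c) < 0, new interval: [1.100000, 1.500000]
Iteration 2:
  c_2 = (1.100000 + 1.500000)/2 = 1.300000
  f(c_2) = f(1.300000) = -0.310000
  f(a) × f(c) ≥ 0, new interval: [1.300000, 1.500000]
Iteration 3:
  c_3 = (1.300000 + 1.500000)/2 = 1.400000
  f(c_3) = f(1.400000) = -0.040000
  f(a) × f(c) ≥ 0, new interval: [1.400000, 1.500000]
Iteration 4:
  c_4 = (1.400000 + 1.500000)/2 = 1.450000
  f(c_4) = f(1.450000) = 0.102500
  f(a) × f(c) < 0, new interval: [1.400000, 1.450000]
Iteration 5:
  c_5 = (1.400000 + 1.450000)/2 = 1.425000
  f(c_5) = f(1.425000) = 0.030625
  f(a) × f(c) < 0, new interval: [1.400000, 1.425000]

After 5 iteration(s), the approximation is c_5 = 1.425000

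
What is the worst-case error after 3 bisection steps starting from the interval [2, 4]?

Bisection error bound: |error| ≤ (b-a)/2^n
|error| ≤ (4 - 2)/2^3 = 2/2^3
|error| ≤ 0.2500000000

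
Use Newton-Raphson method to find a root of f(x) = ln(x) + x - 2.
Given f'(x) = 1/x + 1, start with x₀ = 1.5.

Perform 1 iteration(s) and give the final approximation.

f(x) = ln(x) + x - 2
f'(x) = 1/x + 1
x₀ = 1.5

Newton-Raphson formula: x_{n+1} = x_n - f(x_n)/f'(x_n)

Iteration 1:
  f(1.500000) = -0.094535
  f'(1.500000) = 1.666667
  x_1 = 1.500000 - (-0.094535)/1.666667 = 1.556721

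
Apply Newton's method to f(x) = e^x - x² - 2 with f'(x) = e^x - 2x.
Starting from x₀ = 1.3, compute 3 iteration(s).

f(x) = e^x - x² - 2
f'(x) = e^x - 2x
x₀ = 1.3

Newton-Raphson formula: x_{n+1} = x_n - f(x_n)/f'(x_n)

Iteration 1:
  f(1.300000) = -0.020703
  f'(1.300000) = 1.069297
  x_1 = 1.300000 - (-0.020703)/1.069297 = 1.319362
Iteration 2:
  f(1.319362) = 0.000317
  f'(1.319362) = 1.102309
  x_2 = 1.319362 - 0.000317/1.102309 = 1.319074
Iteration 3:
  f(1.319074) = 0.000000
  f'(1.319074) = 1.101808
  x_3 = 1.319074 - 0.000000/1.101808 = 1.319074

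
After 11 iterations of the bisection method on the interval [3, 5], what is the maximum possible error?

Bisection error bound: |error| ≤ (b-a)/2^n
|error| ≤ (5 - 3)/2^11 = 2/2^11
|error| ≤ 0.0009765625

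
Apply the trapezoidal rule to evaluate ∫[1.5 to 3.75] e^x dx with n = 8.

f(x) = e^x
a = 1.5, b = 3.75, n = 8
h = (b - a)/n = 0.281250

Trapezoidal rule: (h/2)[f(x₀) + 2f(x₁) + 2f(x₂) + ... + f(xₙ)]

x_0 = 1.5000, f(x_0) = 4.481689, coefficient = 1
x_1 = 1.7812, f(x_1) = 5.937273, coefficient = 2
x_2 = 2.0625, f(x_2) = 7.865609, coefficient = 2
x_3 = 2.3438, f(x_3) = 10.420239, coefficient = 2
x_4 = 2.6250, f(x_4) = 13.804574, coefficient = 2
x_5 = 2.9062, f(x_5) = 18.288089, coefficient = 2
x_6 = 3.1875, f(x_6) = 24.227782, coefficient = 2
x_7 = 3.4688, f(x_7) = 32.096597, coefficient = 2
x_8 = 3.7500, f(x_8) = 42.521082, coefficient = 1

I ≈ (0.281250/2) × 272.283100 = 38.289811
Exact value: 38.039393
Error: 0.250418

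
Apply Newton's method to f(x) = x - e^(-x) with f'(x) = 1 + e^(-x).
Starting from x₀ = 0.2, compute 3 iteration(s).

f(x) = x - e^(-x)
f'(x) = 1 + e^(-x)
x₀ = 0.2

Newton-Raphson formula: x_{n+1} = x_n - f(x_n)/f'(x_n)

Iteration 1:
  f(0.200000) = -0.618731
  f'(0.200000) = 1.818731
  x_1 = 0.200000 - (-0.618731)/1.818731 = 0.540199
Iteration 2:
  f(0.540199) = -0.042433
  f'(0.540199) = 1.582632
  x_2 = 0.540199 - (-0.042433)/1.582632 = 0.567011
Iteration 3:
  f(0.567011) = -0.000208
  f'(0.567011) = 1.567218
  x_3 = 0.567011 - (-0.000208)/1.567218 = 0.567143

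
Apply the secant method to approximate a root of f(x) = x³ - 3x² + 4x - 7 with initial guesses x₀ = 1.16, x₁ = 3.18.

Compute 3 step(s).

f(x) = x³ - 3x² + 4x - 7
x₀ = 1.16, x₁ = 3.18

Secant formula: x_{n+1} = x_n - f(x_n)(x_n - x_{n-1})/(f(x_n) - f(x_{n-1}))

Iteration 1:
  f(1.160000) = -4.835904
  f(3.180000) = 7.540232
  x_2 = 3.180000 - 7.540232×(3.180000 - 1.160000)/(7.540232 - (-4.835904))
       = 1.949303
Iteration 2:
  f(3.180000) = 7.540232
  f(1.949303) = -3.195206
  x_3 = 1.949303 - (-3.195206)×(1.949303 - 3.180000)/(-3.195206 - 7.540232)
       = 2.315598
Iteration 3:
  f(1.949303) = -3.195206
  f(2.315598) = -1.407370
  x_4 = 2.315598 - (-1.407370)×(2.315598 - 1.949303)/(-1.407370 - (-3.195206))
       = 2.603941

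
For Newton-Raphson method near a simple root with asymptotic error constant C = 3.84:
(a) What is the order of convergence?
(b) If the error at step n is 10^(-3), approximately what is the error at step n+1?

(a) Newton-Raphson has quadratic (order 2) convergence near simple roots.
    This means |e_{n+1}| ≈ C|e_n|².

(b) With |e_n| = 10^(-3) and C = 3.84:
    |e_{n+1}| ≈ 3.84 × (10^(-3))² = 3.84 × 10^(-6)

(a) 2 (quadratic); (b) |e_{n+1}| ≈ 3.840e-06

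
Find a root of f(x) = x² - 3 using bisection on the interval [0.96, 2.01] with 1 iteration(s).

f(x) = x² - 3
Initial interval: [0.96, 2.01]

Iteration 1:
  c_1 = (0.960000 + 2.010000)/2 = 1.485000
  f(c_1) = f(1.485000) = -0.794775
  f(a) × f(c) ≥ 0, new interval: [1.485000, 2.010000]

After 1 iteration(s), the approximation is c_1 = 1.485000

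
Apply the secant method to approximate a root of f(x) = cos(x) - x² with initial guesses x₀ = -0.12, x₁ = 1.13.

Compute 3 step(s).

f(x) = cos(x) - x²
x₀ = -0.12, x₁ = 1.13

Secant formula: x_{n+1} = x_n - f(x_n)(x_n - x_{n-1})/(f(x_n) - f(x_{n-1}))

Iteration 1:
  f(-0.120000) = 0.978409
  f(1.130000) = -0.850240
  x_2 = 1.130000 - (-0.850240)×(1.130000 - (-0.120000))/(-0.850240 - 0.978409)
       = 0.548806
Iteration 2:
  f(1.130000) = -0.850240
  f(0.548806) = 0.551960
  x_3 = 0.548806 - 0.551960×(0.548806 - 1.130000)/(0.551960 - (-0.850240))
       = 0.777586
Iteration 3:
  f(0.548806) = 0.551960
  f(0.777586) = 0.107969
  x_4 = 0.777586 - 0.107969×(0.777586 - 0.548806)/(0.107969 - 0.551960)
       = 0.833220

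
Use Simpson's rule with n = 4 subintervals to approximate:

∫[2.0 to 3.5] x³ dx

f(x) = x³
a = 2.0, b = 3.5, n = 4
h = (b - a)/n = 0.375000

Simpson's rule: (h/3)[f(x₀) + 4f(x₁) + 2f(x₂) + ... + f(xₙ)]

x_0 = 2.0000, f(x_0) = 8.000000, coefficient = 1
x_1 = 2.3750, f(x_1) = 13.396484, coefficient = 4
x_2 = 2.7500, f(x_2) = 20.796875, coefficient = 2
x_3 = 3.1250, f(x_3) = 30.517578, coefficient = 4
x_4 = 3.5000, f(x_4) = 42.875000, coefficient = 1

I ≈ (0.375000/3) × 268.125000 = 33.515625
Exact value: 33.515625
Error: 0.000000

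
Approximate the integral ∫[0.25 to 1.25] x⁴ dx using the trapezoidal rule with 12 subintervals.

f(x) = x⁴
a = 0.25, b = 1.25, n = 12
h = (b - a)/n = 0.083333

Trapezoidal rule: (h/2)[f(x₀) + 2f(x₁) + 2f(x₂) + ... + f(xₙ)]

x_0 = 0.2500, f(x_0) = 0.003906, coefficient = 1
x_1 = 0.3333, f(x_1) = 0.012346, coefficient = 2
x_2 = 0.4167, f(x_2) = 0.030141, coefficient = 2
x_3 = 0.5000, f(x_3) = 0.062500, coefficient = 2
x_4 = 0.5833, f(x_4) = 0.115789, coefficient = 2
x_5 = 0.6667, f(x_5) = 0.197531, coefficient = 2
x_6 = 0.7500, f(x_6) = 0.316406, coefficient = 2
x_7 = 0.8333, f(x_7) = 0.482253, coefficient = 2
x_8 = 0.9167, f(x_8) = 0.706067, coefficient = 2
x_9 = 1.0000, f(x_9) = 1.000000, coefficient = 2
x_10 = 1.0833, f(x_10) = 1.377363, coefficient = 2
x_11 = 1.1667, f(x_11) = 1.852623, coefficient = 2
x_12 = 1.2500, f(x_12) = 2.441406, coefficient = 1

I ≈ (0.083333/2) × 14.751350 = 0.614640
Exact value: 0.610156
Error: 0.004483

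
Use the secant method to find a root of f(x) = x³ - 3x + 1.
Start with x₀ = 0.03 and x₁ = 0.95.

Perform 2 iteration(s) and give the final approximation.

f(x) = x³ - 3x + 1
x₀ = 0.03, x₁ = 0.95

Secant formula: x_{n+1} = x_n - f(x_n)(x_n - x_{n-1})/(f(x_n) - f(x_{n-1}))

Iteration 1:
  f(0.030000) = 0.910027
  f(0.950000) = -0.992625
  x_2 = 0.950000 - (-0.992625)×(0.950000 - 0.030000)/(-0.992625 - 0.910027)
       = 0.470030
Iteration 2:
  f(0.950000) = -0.992625
  f(0.470030) = -0.306248
  x_3 = 0.470030 - (-0.306248)×(0.470030 - 0.950000)/(-0.306248 - (-0.992625))
       = 0.255877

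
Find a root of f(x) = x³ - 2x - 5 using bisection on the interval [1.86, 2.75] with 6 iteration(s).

f(x) = x³ - 2x - 5
Initial interval: [1.86, 2.75]

Iteration 1:
  c_1 = (1.860000 + 2.750000)/2 = 2.305000
  f(c_1) = f(2.305000) = 2.636523
  f(a) × f(c) < 0, new interval: [1.860000, 2.305000]
Iteration 2:
  c_2 = (1.860000 + 2.305000)/2 = 2.082500
  f(c_2) = f(2.082500) = -0.133601
  f(a) × f(c) ≥ 0, new interval: [2.082500, 2.305000]
Iteration 3:
  c_3 = (2.082500 + 2.305000)/2 = 2.193750
  f(c_3) = f(2.193750) = 1.170008
  f(a) × f(c) < 0, new interval: [2.082500, 2.193750]
Iteration 4:
  c_4 = (2.082500 + 2.193750)/2 = 2.138125
  f(c_4) = f(2.138125) = 0.498356
  f(a) × f(c) < 0, new interval: [2.082500, 2.138125]
Iteration 5:
  c_5 = (2.082500 + 2.138125)/2 = 2.110313
  f(c_5) = f(2.110313) = 0.177480
  f(a) × f(c) < 0, new interval: [2.082500, 2.110313]
Iteration 6:
  c_6 = (2.082500 + 2.110313)/2 = 2.096406
  f(c_6) = f(2.096406) = 0.020724
  f(a) × f(c) < 0, new interval: [2.082500, 2.096406]

After 6 iteration(s), the approximation is c_6 = 2.096406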